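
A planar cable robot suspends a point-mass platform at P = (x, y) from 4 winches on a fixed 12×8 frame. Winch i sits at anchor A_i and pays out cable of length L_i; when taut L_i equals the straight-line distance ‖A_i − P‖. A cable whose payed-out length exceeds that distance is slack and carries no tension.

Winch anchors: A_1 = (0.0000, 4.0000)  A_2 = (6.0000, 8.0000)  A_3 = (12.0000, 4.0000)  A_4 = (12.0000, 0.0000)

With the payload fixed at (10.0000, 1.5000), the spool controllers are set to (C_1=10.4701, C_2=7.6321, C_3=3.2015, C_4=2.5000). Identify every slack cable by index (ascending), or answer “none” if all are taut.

1

cable 1: √((-10.0000)²+(2.5000)²)=10.3078, C_1=10.4701: slack
cable 2: √((-4.0000)²+(6.5000)²)=7.6322, C_2=7.6321: taut
cable 3: √((2.0000)²+(2.5000)²)=3.2016, C_3=3.2015: taut
cable 4: √((2.0000)²+(-1.5000)²)=2.5000, C_4=2.5000: taut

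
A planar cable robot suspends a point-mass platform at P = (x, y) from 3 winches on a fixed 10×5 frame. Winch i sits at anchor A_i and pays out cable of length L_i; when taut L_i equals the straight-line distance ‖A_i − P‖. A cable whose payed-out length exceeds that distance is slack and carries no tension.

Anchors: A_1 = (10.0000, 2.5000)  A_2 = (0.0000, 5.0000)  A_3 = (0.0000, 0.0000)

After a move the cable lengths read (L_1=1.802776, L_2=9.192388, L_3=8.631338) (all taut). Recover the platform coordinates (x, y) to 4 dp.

(8.5000, 1.5000)

circle eqns → linear via eq_j − eq_1; set k_j = A_j·A_j − L_j²
k_1 = 100.0000+6.2500−3.2500 = 103.0000
20.0000·x − 5.0000·y = k_1−k_2 = 162.5000
20.0000·x + 5.0000·y = k_1−k_3 = 177.5000
solve first two rows → x=8.5000, y=1.5000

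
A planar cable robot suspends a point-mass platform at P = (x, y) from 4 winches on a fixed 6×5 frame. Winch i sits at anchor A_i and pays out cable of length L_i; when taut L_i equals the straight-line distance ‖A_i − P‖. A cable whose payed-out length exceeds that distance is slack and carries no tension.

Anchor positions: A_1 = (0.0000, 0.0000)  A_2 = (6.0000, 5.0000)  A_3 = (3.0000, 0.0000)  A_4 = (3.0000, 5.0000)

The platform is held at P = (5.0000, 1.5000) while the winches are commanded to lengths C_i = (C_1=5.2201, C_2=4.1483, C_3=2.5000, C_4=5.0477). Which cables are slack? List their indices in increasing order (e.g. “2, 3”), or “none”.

2, 4

cable 1: L_1 = ‖A_1−P‖ = 5.2202;  C_1 = 5.2201 → taut
cable 2: L_2 = ‖A_2−P‖ = 3.6401;  C_2 = 4.1483 → slack
cable 3: L_3 = ‖A_3−P‖ = 2.5000;  C_3 = 2.5000 → taut
cable 4: L_4 = ‖A_4−P‖ = 4.0311;  C_4 = 5.0477 → slack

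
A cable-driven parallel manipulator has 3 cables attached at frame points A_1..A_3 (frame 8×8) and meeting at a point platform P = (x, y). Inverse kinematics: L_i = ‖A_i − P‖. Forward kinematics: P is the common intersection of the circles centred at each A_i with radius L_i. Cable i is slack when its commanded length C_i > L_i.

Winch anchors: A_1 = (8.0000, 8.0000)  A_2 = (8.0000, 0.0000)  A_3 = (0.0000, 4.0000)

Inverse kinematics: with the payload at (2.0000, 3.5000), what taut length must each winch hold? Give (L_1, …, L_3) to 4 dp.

L_1 = √((8.0000−2.0000)² + (8.0000−3.5000)²) = 7.5000
L_2 = √((8.0000−2.0000)² + (0.0000−3.5000)²) = 6.9462
L_3 = √((0.0000−2.0000)² + (4.0000−3.5000)²) = 2.0616

(7.5000, 6.9462, 2.0616)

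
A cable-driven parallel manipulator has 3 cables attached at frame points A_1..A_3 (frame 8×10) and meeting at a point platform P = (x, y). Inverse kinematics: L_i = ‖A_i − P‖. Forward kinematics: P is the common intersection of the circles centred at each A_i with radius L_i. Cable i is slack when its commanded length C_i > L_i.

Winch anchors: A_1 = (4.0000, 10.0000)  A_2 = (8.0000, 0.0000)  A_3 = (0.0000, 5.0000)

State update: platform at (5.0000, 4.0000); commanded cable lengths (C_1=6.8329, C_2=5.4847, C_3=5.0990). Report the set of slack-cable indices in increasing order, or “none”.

1, 2

cable 1: L_1 = ‖A_1−P‖ = 6.0828;  C_1 = 6.8329 → slack
cable 2: L_2 = ‖A_2−P‖ = 5.0000;  C_2 = 5.4847 → slack
cable 3: L_3 = ‖A_3−P‖ = 5.0990;  C_3 = 5.0990 → taut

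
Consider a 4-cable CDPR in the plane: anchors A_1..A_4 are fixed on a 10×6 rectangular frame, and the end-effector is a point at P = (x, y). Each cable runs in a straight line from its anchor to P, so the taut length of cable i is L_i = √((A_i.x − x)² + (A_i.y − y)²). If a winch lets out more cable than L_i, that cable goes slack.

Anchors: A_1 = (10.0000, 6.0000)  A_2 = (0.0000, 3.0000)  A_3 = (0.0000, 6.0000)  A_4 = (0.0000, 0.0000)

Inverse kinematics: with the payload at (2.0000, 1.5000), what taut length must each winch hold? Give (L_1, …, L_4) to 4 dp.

(9.1788, 2.5000, 4.9244, 2.5000)

L_1 = √((10.0000−2.0000)² + (6.0000−1.5000)²) = 9.1788
L_2 = √((0.0000−2.0000)² + (3.0000−1.5000)²) = 2.5000
L_3 = √((0.0000−2.0000)² + (6.0000−1.5000)²) = 4.9244
L_4 = √((0.0000−2.0000)² + (0.0000−1.5000)²) = 2.5000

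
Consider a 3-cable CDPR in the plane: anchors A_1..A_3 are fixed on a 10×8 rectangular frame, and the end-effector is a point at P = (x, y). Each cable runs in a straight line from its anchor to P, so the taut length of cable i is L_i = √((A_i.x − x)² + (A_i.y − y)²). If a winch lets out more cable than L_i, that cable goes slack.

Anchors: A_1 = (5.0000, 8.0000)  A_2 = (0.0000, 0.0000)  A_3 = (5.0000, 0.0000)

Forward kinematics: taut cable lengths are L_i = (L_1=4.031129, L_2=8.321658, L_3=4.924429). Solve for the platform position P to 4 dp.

circle eqns → linear via eq_j − eq_1; set k_j = A_j·A_j − L_j²
k_1 = 25.0000+64.0000−16.2500 = 72.7500
10.0000·x + 16.0000·y = k_1−k_2 = 142.0000
0.0000·x + 16.0000·y = k_1−k_3 = 72.0000
solve first two rows → x=7.0000, y=4.5000

(7.0000, 4.5000)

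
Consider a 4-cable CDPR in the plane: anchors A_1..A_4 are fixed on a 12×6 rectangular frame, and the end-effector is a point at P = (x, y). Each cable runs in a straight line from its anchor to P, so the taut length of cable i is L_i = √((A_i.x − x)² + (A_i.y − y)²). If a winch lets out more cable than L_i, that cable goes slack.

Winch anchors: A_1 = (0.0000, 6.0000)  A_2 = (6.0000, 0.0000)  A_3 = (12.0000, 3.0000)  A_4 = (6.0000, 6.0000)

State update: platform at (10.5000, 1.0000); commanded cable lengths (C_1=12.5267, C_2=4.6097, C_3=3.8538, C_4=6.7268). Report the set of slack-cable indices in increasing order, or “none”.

i=1: geometric 11.6297 vs commanded 12.5267 ⇒ slack
i=2: geometric 4.6098 vs commanded 4.6097 ⇒ taut
i=3: geometric 2.5000 vs commanded 3.8538 ⇒ slack
i=4: geometric 6.7268 vs commanded 6.7268 ⇒ taut

1, 3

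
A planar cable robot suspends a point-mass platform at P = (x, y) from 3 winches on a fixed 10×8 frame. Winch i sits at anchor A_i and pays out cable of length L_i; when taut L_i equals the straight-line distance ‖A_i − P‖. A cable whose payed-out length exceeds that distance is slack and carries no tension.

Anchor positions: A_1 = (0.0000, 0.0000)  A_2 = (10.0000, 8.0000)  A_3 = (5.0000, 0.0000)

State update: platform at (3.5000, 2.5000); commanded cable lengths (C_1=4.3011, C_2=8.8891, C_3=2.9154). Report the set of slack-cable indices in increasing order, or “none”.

2

cable 1: √((-3.5000)²+(-2.5000)²)=4.3012, C_1=4.3011: taut
cable 2: √((6.5000)²+(5.5000)²)=8.5147, C_2=8.8891: slack
cable 3: √((1.5000)²+(-2.5000)²)=2.9155, C_3=2.9154: taut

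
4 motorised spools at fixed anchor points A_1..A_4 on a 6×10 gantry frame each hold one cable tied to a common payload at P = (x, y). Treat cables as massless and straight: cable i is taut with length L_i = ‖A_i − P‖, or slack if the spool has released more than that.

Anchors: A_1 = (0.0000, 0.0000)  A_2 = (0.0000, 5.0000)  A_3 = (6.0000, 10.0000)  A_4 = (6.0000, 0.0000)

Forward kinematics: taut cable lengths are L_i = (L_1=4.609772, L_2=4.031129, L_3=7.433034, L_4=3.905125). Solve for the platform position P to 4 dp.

circle eqns → linear via eq_j − eq_1; set q_j = A_j·A_j − L_j²
q_1 = 0.0000+0.0000−21.2500 = -21.2500
0.0000·x − 10.0000·y = q_1−q_2 = -30.0000
-12.0000·x − 20.0000·y = q_1−q_3 = -102.0000
-12.0000·x + 0.0000·y = q_1−q_4 = -42.0000
solve first two rows → x=3.5000, y=3.0000
check cable 4: ‖A_4−P‖² = 15.2500 ≈ L_4² = 15.2500 ✓

(3.5000, 3.0000)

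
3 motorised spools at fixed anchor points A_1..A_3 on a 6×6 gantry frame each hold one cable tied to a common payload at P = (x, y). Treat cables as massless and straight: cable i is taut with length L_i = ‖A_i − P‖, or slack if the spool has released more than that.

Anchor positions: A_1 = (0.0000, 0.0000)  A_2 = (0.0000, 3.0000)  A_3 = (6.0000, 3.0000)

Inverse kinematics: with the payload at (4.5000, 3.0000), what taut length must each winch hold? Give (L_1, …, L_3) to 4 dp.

(5.4083, 4.5000, 1.5000)

L_1 = √((0.0000−4.5000)² + (0.0000−3.0000)²) = 5.4083
L_2 = √((0.0000−4.5000)² + (3.0000−3.0000)²) = 4.5000
L_3 = √((6.0000−4.5000)² + (3.0000−3.0000)²) = 1.5000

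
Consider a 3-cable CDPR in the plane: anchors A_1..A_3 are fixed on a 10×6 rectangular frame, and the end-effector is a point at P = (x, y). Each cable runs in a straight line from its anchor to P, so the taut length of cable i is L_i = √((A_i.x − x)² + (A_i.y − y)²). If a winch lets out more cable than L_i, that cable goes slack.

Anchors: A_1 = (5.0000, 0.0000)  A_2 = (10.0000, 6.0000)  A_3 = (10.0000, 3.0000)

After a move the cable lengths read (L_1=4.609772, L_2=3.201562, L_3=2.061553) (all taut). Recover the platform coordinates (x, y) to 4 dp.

(8.0000, 3.5000)

circle eqns → linear via eq_j − eq_1; set k_j = A_j·A_j − L_j²
k_1 = 25.0000+0.0000−21.2500 = 3.7500
-10.0000·x − 12.0000·y = k_1−k_2 = -122.0000
-10.0000·x − 6.0000·y = k_1−k_3 = -101.0000
solve first two rows → x=8.0000, y=3.5000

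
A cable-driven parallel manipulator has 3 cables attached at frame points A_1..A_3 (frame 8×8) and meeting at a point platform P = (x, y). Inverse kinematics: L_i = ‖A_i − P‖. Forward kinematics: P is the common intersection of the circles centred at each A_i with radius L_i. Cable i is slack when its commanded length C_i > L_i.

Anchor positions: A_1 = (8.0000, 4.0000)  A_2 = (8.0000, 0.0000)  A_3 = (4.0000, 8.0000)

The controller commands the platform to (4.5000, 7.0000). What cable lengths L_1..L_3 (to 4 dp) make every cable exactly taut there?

L_1: Δ = A_1−P = (3.5000, -3.0000) → ‖Δ‖ = √21.2500 = 4.6098
L_2: Δ = A_2−P = (3.5000, -7.0000) → ‖Δ‖ = √61.2500 = 7.8262
L_3: Δ = A_3−P = (-0.5000, 1.0000) → ‖Δ‖ = √1.2500 = 1.1180

(4.6098, 7.8262, 1.1180)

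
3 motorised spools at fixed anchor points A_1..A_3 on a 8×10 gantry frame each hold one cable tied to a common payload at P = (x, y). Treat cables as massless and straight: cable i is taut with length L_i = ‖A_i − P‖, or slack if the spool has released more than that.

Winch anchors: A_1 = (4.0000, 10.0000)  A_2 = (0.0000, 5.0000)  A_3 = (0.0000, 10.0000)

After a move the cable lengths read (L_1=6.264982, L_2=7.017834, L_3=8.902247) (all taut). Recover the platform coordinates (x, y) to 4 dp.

(7.0000, 4.5000)

each cable: (A_i−P)·(A_i−P) = L_i²; let c_i = ‖A_i‖²−L_i²
c_1 = 16.0000+100.0000−39.2500 = 76.7500
row 1: 8.0000x + 10.0000y = 101.0000  (c_2=-24.2500)
row 2: 8.0000x + 0.0000y = 56.0000  (c_3=20.7500)
Cramer on rows 1–2 → x = 7.0000, y = 4.5000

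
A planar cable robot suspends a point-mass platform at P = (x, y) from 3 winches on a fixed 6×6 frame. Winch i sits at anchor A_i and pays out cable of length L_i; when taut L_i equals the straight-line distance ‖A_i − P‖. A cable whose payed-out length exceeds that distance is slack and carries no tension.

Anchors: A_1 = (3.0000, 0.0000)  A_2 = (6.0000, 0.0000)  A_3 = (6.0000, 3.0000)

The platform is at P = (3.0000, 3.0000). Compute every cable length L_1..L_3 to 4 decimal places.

(3.0000, 4.2426, 3.0000)

L_1: Δ = A_1−P = (0.0000, -3.0000) → ‖Δ‖ = √9.0000 = 3.0000
L_2: Δ = A_2−P = (3.0000, -3.0000) → ‖Δ‖ = √18.0000 = 4.2426
L_3: Δ = A_3−P = (3.0000, 0.0000) → ‖Δ‖ = √9.0000 = 3.0000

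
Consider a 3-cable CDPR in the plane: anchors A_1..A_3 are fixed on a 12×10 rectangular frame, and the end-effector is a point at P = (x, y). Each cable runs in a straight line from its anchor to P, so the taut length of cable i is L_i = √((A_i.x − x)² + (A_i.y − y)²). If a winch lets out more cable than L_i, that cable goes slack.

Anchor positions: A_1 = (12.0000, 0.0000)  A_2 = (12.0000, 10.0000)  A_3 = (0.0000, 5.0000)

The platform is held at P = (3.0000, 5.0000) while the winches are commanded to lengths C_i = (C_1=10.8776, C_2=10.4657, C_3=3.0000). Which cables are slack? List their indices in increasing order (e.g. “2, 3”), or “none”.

1, 2

i=1: geometric 10.2956 vs commanded 10.8776 ⇒ slack
i=2: geometric 10.2956 vs commanded 10.4657 ⇒ slack
i=3: geometric 3.0000 vs commanded 3.0000 ⇒ taut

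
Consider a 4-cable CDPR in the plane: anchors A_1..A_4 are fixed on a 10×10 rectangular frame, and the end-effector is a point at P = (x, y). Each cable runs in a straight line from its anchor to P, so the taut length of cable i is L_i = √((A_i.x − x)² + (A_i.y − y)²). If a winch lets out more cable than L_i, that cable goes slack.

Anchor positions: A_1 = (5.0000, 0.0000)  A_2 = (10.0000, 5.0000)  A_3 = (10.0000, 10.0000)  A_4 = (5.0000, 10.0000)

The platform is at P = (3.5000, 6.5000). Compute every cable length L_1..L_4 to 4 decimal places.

(6.6708, 6.6708, 7.3824, 3.8079)

cable 1: Δx=1.5000, Δy=-6.5000; L_1 = √(Δx²+Δy²) = 6.6708
cable 2: Δx=6.5000, Δy=-1.5000; L_2 = √(Δx²+Δy²) = 6.6708
cable 3: Δx=6.5000, Δy=3.5000; L_3 = √(Δx²+Δy²) = 7.3824
cable 4: Δx=1.5000, Δy=3.5000; L_4 = √(Δx²+Δy²) = 3.8079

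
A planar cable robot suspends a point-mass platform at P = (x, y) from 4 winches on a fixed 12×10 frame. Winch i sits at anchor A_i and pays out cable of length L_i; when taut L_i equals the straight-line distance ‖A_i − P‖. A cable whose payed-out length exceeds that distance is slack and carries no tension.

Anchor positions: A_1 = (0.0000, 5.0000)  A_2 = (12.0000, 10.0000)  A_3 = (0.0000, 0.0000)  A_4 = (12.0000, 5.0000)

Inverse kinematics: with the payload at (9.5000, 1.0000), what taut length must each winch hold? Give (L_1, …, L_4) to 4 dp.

L_1 = √((0.0000−9.5000)² + (5.0000−1.0000)²) = 10.3078
L_2 = √((12.0000−9.5000)² + (10.0000−1.0000)²) = 9.3408
L_3 = √((0.0000−9.5000)² + (0.0000−1.0000)²) = 9.5525
L_4 = √((12.0000−9.5000)² + (5.0000−1.0000)²) = 4.7170

(10.3078, 9.3408, 9.5525, 4.7170)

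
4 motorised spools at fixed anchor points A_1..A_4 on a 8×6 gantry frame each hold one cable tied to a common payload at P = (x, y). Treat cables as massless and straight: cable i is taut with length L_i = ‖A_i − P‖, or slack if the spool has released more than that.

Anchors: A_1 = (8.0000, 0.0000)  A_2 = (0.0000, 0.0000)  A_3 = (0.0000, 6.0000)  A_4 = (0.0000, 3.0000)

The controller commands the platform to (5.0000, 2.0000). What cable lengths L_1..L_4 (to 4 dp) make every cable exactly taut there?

L_1 = √((8.0000−5.0000)² + (0.0000−2.0000)²) = 3.6056
L_2 = √((0.0000−5.0000)² + (0.0000−2.0000)²) = 5.3852
L_3 = √((0.0000−5.0000)² + (6.0000−2.0000)²) = 6.4031
L_4 = √((0.0000−5.0000)² + (3.0000−2.0000)²) = 5.0990

(3.6056, 5.3852, 6.4031, 5.0990)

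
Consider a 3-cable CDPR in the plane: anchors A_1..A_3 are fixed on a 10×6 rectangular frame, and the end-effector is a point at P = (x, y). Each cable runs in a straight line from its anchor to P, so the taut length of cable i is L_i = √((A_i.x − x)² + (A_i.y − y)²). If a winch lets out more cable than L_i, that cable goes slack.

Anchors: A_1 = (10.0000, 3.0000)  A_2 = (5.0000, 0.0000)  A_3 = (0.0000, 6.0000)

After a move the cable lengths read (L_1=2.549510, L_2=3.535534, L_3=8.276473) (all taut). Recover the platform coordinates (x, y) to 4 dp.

(7.5000, 2.5000)

each cable: (A_i−P)·(A_i−P) = L_i²; let c_i = ‖A_i‖²−L_i²
c_1 = 100.0000+9.0000−6.5000 = 102.5000
row 1: 10.0000x + 6.0000y = 90.0000  (c_2=12.5000)
row 2: 20.0000x − 6.0000y = 135.0000  (c_3=-32.5000)
Cramer on rows 1–2 → x = 7.5000, y = 2.5000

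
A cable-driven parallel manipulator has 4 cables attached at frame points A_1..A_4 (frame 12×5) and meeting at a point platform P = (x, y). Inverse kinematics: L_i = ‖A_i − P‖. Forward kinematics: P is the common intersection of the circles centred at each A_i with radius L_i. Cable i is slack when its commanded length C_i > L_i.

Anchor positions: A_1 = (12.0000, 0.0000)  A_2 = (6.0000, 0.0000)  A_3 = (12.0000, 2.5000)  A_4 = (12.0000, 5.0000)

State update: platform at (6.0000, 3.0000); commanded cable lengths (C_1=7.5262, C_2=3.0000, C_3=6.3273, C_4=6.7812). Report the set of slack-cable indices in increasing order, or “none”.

1, 3, 4

i=1: geometric 6.7082 vs commanded 7.5262 ⇒ slack
i=2: geometric 3.0000 vs commanded 3.0000 ⇒ taut
i=3: geometric 6.0208 vs commanded 6.3273 ⇒ slack
i=4: geometric 6.3246 vs commanded 6.7812 ⇒ slack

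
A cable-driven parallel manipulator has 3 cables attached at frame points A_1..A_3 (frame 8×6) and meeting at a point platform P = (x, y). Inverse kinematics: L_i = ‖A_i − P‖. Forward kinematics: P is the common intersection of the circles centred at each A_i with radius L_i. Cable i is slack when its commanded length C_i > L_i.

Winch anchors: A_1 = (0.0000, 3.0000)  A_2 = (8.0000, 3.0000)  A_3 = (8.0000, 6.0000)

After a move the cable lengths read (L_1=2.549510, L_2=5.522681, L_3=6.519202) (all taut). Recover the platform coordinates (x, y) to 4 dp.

circle eqns → linear via eq_j − eq_1; set k_j = A_j·A_j − L_j²
k_1 = 0.0000+9.0000−6.5000 = 2.5000
-16.0000·x + 0.0000·y = k_1−k_2 = -40.0000
-16.0000·x − 6.0000·y = k_1−k_3 = -55.0000
solve first two rows → x=2.5000, y=2.5000

(2.5000, 2.5000)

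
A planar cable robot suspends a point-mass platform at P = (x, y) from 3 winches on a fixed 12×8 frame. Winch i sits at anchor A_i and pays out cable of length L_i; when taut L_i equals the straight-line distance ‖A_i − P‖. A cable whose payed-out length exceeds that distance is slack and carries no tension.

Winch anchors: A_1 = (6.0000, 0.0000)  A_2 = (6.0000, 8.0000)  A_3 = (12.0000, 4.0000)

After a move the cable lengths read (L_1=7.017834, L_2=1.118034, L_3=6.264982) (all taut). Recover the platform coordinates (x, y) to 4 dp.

(6.5000, 7.0000)

each cable: (A_i−P)·(A_i−P) = L_i²; let k_i = ‖A_i‖²−L_i²
k_1 = 36.0000+0.0000−49.2500 = -13.2500
row 1: 0.0000x − 16.0000y = -112.0000  (k_2=98.7500)
row 2: -12.0000x − 8.0000y = -134.0000  (k_3=120.7500)
Cramer on rows 1–2 → x = 6.5000, y = 7.0000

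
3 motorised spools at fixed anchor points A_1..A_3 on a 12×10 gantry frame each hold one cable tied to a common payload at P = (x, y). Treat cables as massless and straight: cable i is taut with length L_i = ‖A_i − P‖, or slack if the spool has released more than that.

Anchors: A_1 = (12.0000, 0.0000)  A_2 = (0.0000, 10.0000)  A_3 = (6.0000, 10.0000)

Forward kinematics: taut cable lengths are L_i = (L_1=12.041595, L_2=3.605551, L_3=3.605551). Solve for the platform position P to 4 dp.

expand ‖A_i−P‖²=L_i² and subtract eq 1 (q_i ≔ ‖A_i‖²−L_i²)
q_1 = 144.0000+0.0000−145.0000 = -1.0000
eq1−eq2 → [24.0000  -20.0000]·P = -88.0000
eq1−eq3 → [12.0000  -20.0000]·P = -124.0000
2×2 solve → P = (3.0000, 8.0000)

(3.0000, 8.0000)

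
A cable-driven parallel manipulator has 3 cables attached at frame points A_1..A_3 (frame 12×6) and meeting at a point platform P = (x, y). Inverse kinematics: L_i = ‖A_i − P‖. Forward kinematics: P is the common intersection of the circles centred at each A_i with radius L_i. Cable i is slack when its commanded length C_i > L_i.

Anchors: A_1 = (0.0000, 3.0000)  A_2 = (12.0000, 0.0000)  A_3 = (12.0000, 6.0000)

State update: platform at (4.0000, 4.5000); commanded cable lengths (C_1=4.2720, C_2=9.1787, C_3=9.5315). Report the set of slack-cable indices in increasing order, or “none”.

cable 1: L_1 = ‖A_1−P‖ = 4.2720;  C_1 = 4.2720 → taut
cable 2: L_2 = ‖A_2−P‖ = 9.1788;  C_2 = 9.1787 → taut
cable 3: L_3 = ‖A_3−P‖ = 8.1394;  C_3 = 9.5315 → slack

3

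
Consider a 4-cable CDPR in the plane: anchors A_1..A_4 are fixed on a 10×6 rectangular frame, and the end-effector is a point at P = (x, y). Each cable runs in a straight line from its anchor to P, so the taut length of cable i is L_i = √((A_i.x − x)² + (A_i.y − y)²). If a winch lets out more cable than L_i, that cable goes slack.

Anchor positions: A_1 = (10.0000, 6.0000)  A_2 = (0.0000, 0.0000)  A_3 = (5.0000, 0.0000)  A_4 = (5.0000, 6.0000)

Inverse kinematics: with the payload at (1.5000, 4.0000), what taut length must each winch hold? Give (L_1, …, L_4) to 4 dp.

(8.7321, 4.2720, 5.3151, 4.0311)

L_1 = √((10.0000−1.5000)² + (6.0000−4.0000)²) = 8.7321
L_2 = √((0.0000−1.5000)² + (0.0000−4.0000)²) = 4.2720
L_3 = √((5.0000−1.5000)² + (0.0000−4.0000)²) = 5.3151
L_4 = √((5.0000−1.5000)² + (6.0000−4.0000)²) = 4.0311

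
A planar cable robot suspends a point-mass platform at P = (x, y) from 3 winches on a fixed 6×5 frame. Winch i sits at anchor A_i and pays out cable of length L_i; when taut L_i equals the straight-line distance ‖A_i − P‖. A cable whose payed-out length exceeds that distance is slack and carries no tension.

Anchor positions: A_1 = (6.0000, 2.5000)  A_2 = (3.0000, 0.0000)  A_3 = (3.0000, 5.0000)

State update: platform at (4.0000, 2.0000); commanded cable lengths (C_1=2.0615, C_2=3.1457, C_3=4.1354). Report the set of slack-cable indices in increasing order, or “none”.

i=1: geometric 2.0616 vs commanded 2.0615 ⇒ taut
i=2: geometric 2.2361 vs commanded 3.1457 ⇒ slack
i=3: geometric 3.1623 vs commanded 4.1354 ⇒ slack

2, 3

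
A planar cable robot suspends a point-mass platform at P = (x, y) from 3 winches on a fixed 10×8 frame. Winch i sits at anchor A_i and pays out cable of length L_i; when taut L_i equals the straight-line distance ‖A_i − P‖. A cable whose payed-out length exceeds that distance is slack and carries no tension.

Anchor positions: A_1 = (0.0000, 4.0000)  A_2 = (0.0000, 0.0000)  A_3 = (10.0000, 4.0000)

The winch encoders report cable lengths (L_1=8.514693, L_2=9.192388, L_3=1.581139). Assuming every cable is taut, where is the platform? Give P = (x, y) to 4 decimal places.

circle eqns → linear via eq_j − eq_1; set k_j = A_j·A_j − L_j²
k_1 = 0.0000+16.0000−72.5000 = -56.5000
0.0000·x + 8.0000·y = k_1−k_2 = 28.0000
-20.0000·x + 0.0000·y = k_1−k_3 = -170.0000
solve first two rows → x=8.5000, y=3.5000

(8.5000, 3.5000)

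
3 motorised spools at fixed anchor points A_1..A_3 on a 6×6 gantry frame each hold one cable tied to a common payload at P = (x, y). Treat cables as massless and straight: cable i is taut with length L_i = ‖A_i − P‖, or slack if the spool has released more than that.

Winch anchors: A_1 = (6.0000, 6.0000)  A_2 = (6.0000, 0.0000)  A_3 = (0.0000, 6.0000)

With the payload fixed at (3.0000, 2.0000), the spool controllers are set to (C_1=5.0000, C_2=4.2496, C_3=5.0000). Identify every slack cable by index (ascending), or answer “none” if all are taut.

cable 1: L_1 = ‖A_1−P‖ = 5.0000;  C_1 = 5.0000 → taut
cable 2: L_2 = ‖A_2−P‖ = 3.6056;  C_2 = 4.2496 → slack
cable 3: L_3 = ‖A_3−P‖ = 5.0000;  C_3 = 5.0000 → taut

2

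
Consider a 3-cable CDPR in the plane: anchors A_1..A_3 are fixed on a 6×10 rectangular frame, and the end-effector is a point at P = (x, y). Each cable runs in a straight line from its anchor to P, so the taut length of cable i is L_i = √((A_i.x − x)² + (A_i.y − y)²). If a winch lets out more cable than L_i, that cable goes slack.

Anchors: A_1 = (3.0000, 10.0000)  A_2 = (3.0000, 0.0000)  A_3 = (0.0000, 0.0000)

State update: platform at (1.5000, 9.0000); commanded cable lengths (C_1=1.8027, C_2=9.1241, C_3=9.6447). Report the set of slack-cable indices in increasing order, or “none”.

3

cable 1: √((1.5000)²+(1.0000)²)=1.8028, C_1=1.8027: taut
cable 2: √((1.5000)²+(-9.0000)²)=9.1241, C_2=9.1241: taut
cable 3: √((-1.5000)²+(-9.0000)²)=9.1241, C_3=9.6447: slack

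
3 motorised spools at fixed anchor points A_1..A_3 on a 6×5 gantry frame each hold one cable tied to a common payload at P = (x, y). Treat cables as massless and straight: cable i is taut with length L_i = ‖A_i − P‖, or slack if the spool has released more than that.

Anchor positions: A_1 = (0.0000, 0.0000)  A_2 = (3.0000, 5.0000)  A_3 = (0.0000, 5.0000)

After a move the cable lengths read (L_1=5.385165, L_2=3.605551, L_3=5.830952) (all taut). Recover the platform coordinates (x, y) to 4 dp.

expand ‖A_i−P‖²=L_i² and subtract eq 1 (c_i ≔ ‖A_i‖²−L_i²)
c_1 = 0.0000+0.0000−29.0000 = -29.0000
eq1−eq2 → [-6.0000  -10.0000]·P = -50.0000
eq1−eq3 → [0.0000  -10.0000]·P = -20.0000
2×2 solve → P = (5.0000, 2.0000)

(5.0000, 2.0000)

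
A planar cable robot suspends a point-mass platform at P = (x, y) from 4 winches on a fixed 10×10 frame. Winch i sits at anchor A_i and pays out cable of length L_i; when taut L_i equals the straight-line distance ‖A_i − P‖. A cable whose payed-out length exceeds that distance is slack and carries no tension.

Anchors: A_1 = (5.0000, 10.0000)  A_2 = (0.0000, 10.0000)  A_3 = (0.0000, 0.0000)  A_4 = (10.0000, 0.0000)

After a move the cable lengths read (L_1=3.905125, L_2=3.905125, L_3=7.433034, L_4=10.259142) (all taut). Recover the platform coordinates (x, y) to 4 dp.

(2.5000, 7.0000)

circle eqns → linear via eq_j − eq_1; set k_j = A_j·A_j − L_j²
k_1 = 25.0000+100.0000−15.2500 = 109.7500
10.0000·x + 0.0000·y = k_1−k_2 = 25.0000
10.0000·x + 20.0000·y = k_1−k_3 = 165.0000
-10.0000·x + 20.0000·y = k_1−k_4 = 115.0000
solve first two rows → x=2.5000, y=7.0000
check cable 4: ‖A_4−P‖² = 105.2500 ≈ L_4² = 105.2500 ✓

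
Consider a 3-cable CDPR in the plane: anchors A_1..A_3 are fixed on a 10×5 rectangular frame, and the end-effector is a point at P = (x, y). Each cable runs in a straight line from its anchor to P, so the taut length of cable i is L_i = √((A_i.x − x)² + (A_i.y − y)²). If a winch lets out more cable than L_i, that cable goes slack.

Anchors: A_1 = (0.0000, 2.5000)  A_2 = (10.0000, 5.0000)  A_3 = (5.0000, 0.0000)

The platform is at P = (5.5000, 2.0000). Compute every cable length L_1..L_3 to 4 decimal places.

(5.5227, 5.4083, 2.0616)

L_1 = √((0.0000−5.5000)² + (2.5000−2.0000)²) = 5.5227
L_2 = √((10.0000−5.5000)² + (5.0000−2.0000)²) = 5.4083
L_3 = √((5.0000−5.5000)² + (0.0000−2.0000)²) = 2.0616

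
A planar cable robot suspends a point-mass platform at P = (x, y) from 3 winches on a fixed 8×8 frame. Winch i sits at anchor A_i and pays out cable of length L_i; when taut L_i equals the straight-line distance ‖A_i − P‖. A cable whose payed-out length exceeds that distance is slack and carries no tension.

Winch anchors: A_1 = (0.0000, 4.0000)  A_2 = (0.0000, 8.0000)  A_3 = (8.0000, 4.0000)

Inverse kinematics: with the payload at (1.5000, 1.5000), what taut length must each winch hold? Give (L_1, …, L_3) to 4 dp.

(2.9155, 6.6708, 6.9642)

L_1: Δ = A_1−P = (-1.5000, 2.5000) → ‖Δ‖ = √8.5000 = 2.9155
L_2: Δ = A_2−P = (-1.5000, 6.5000) → ‖Δ‖ = √44.5000 = 6.6708
L_3: Δ = A_3−P = (6.5000, 2.5000) → ‖Δ‖ = √48.5000 = 6.9642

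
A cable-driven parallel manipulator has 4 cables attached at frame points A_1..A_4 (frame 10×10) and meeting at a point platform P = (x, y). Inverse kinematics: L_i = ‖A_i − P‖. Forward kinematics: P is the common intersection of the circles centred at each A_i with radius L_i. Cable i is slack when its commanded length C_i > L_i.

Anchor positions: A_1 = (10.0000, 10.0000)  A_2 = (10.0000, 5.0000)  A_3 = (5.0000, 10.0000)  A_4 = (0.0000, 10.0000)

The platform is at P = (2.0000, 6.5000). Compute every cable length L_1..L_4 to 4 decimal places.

(8.7321, 8.1394, 4.6098, 4.0311)

L_1 = √((10.0000−2.0000)² + (10.0000−6.5000)²) = 8.7321
L_2 = √((10.0000−2.0000)² + (5.0000−6.5000)²) = 8.1394
L_3 = √((5.0000−2.0000)² + (10.0000−6.5000)²) = 4.6098
L_4 = √((0.0000−2.0000)² + (10.0000−6.5000)²) = 4.0311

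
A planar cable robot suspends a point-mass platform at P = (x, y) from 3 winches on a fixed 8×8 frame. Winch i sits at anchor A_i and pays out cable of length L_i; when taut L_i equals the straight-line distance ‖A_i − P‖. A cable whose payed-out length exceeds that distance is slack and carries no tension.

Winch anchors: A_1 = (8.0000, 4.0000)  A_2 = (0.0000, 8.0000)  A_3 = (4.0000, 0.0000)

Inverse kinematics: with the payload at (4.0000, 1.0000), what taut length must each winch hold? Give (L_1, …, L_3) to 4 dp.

(5.0000, 8.0623, 1.0000)

L_1: Δ = A_1−P = (4.0000, 3.0000) → ‖Δ‖ = √25.0000 = 5.0000
L_2: Δ = A_2−P = (-4.0000, 7.0000) → ‖Δ‖ = √65.0000 = 8.0623
L_3: Δ = A_3−P = (0.0000, -1.0000) → ‖Δ‖ = √1.0000 = 1.0000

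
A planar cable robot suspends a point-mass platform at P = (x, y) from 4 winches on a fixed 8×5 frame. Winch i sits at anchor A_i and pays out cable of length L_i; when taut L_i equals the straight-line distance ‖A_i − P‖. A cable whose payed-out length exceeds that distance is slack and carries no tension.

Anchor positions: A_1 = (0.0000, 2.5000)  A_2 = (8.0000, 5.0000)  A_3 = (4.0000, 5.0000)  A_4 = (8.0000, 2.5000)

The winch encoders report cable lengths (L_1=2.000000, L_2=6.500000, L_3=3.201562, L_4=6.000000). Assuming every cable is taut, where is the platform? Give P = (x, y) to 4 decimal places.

each cable: (A_i−P)·(A_i−P) = L_i²; let q_i = ‖A_i‖²−L_i²
q_1 = 0.0000+6.2500−4.0000 = 2.2500
row 1: -16.0000x − 5.0000y = -44.5000  (q_2=46.7500)
row 2: -8.0000x − 5.0000y = -28.5000  (q_3=30.7500)
row 3: -16.0000x + 0.0000y = -32.0000  (q_4=34.2500)
Cramer on rows 1–2 → x = 2.0000, y = 2.5000
check cable 4: ‖A_4−P‖² = 36.0000 ≈ L_4² = 36.0000 ✓

(2.0000, 2.5000)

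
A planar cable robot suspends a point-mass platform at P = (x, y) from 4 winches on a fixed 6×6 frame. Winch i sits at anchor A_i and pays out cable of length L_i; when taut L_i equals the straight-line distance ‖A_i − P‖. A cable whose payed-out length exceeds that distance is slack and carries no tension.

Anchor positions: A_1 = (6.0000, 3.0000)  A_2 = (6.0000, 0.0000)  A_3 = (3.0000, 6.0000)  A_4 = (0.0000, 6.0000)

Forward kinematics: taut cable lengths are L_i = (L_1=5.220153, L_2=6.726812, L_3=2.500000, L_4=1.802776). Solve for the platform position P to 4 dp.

circle eqns → linear via eq_j − eq_1; set q_j = A_j·A_j − L_j²
q_1 = 36.0000+9.0000−27.2500 = 17.7500
0.0000·x + 6.0000·y = q_1−q_2 = 27.0000
6.0000·x − 6.0000·y = q_1−q_3 = -21.0000
12.0000·x − 6.0000·y = q_1−q_4 = -15.0000
solve first two rows → x=1.0000, y=4.5000
check cable 4: ‖A_4−P‖² = 3.2500 ≈ L_4² = 3.2500 ✓

(1.0000, 4.5000)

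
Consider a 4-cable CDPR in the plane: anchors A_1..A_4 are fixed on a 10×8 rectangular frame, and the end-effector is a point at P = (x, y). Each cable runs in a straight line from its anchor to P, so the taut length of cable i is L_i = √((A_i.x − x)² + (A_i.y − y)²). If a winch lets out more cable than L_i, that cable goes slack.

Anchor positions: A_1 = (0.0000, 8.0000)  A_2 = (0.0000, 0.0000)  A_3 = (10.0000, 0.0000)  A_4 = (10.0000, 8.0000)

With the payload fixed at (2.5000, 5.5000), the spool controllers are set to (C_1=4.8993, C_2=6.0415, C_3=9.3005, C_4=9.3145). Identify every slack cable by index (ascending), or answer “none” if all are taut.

cable 1: √((-2.5000)²+(2.5000)²)=3.5355, C_1=4.8993: slack
cable 2: √((-2.5000)²+(-5.5000)²)=6.0415, C_2=6.0415: taut
cable 3: √((7.5000)²+(-5.5000)²)=9.3005, C_3=9.3005: taut
cable 4: √((7.5000)²+(2.5000)²)=7.9057, C_4=9.3145: slack

1, 4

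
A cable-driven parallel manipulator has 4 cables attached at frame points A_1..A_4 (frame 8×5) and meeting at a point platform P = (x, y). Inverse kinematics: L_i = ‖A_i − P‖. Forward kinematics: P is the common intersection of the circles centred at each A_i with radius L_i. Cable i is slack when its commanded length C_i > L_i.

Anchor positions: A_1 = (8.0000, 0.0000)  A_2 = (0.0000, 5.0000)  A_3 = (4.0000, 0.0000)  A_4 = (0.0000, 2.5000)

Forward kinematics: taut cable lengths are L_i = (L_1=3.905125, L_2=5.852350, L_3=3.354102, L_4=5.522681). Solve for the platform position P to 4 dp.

(5.5000, 3.0000)

each cable: (A_i−P)·(A_i−P) = L_i²; let c_i = ‖A_i‖²−L_i²
c_1 = 64.0000+0.0000−15.2500 = 48.7500
row 1: 16.0000x − 10.0000y = 58.0000  (c_2=-9.2500)
row 2: 8.0000x + 0.0000y = 44.0000  (c_3=4.7500)
row 3: 16.0000x − 5.0000y = 73.0000  (c_4=-24.2500)
Cramer on rows 1–2 → x = 5.5000, y = 3.0000
check cable 4: ‖A_4−P‖² = 30.5000 ≈ L_4² = 30.5000 ✓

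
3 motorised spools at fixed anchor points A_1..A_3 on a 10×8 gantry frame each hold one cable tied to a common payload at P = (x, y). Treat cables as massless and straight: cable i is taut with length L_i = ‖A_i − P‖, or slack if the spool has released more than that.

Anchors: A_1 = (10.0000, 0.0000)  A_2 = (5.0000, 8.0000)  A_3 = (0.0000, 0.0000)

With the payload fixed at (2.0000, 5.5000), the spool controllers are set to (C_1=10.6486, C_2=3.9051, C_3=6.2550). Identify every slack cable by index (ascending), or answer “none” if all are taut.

1, 3

cable 1: √((8.0000)²+(-5.5000)²)=9.7082, C_1=10.6486: slack
cable 2: √((3.0000)²+(2.5000)²)=3.9051, C_2=3.9051: taut
cable 3: √((-2.0000)²+(-5.5000)²)=5.8523, C_3=6.2550: slack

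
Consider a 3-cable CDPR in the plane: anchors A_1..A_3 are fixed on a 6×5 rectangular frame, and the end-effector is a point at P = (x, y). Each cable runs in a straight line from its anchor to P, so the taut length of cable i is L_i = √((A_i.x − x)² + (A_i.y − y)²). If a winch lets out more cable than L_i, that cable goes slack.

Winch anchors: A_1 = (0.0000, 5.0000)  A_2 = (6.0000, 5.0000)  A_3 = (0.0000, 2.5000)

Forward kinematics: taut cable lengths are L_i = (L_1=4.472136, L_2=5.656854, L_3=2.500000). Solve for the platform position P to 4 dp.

(2.0000, 1.0000)

each cable: (A_i−P)·(A_i−P) = L_i²; let c_i = ‖A_i‖²−L_i²
c_1 = 0.0000+25.0000−20.0000 = 5.0000
row 1: -12.0000x + 0.0000y = -24.0000  (c_2=29.0000)
row 2: 0.0000x + 5.0000y = 5.0000  (c_3=0.0000)
Cramer on rows 1–2 → x = 2.0000, y = 1.0000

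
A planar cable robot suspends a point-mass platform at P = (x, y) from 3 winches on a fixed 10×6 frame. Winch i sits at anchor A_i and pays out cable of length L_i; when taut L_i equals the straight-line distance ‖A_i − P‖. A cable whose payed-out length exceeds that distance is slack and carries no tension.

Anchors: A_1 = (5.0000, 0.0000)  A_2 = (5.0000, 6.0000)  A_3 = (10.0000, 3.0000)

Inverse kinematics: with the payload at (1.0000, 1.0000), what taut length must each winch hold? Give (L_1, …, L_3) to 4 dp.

(4.1231, 6.4031, 9.2195)

L_1 = √((5.0000−1.0000)² + (0.0000−1.0000)²) = 4.1231
L_2 = √((5.0000−1.0000)² + (6.0000−1.0000)²) = 6.4031
L_3 = √((10.0000−1.0000)² + (3.0000−1.0000)²) = 9.2195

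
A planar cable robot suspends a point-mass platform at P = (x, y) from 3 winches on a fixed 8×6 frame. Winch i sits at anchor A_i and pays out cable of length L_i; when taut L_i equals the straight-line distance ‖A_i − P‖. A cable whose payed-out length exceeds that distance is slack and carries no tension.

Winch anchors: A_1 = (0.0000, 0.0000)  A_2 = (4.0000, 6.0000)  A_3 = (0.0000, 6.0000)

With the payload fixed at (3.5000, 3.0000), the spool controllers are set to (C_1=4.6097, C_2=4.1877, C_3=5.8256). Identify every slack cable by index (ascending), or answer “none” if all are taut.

2, 3

i=1: geometric 4.6098 vs commanded 4.6097 ⇒ taut
i=2: geometric 3.0414 vs commanded 4.1877 ⇒ slack
i=3: geometric 4.6098 vs commanded 5.8256 ⇒ slack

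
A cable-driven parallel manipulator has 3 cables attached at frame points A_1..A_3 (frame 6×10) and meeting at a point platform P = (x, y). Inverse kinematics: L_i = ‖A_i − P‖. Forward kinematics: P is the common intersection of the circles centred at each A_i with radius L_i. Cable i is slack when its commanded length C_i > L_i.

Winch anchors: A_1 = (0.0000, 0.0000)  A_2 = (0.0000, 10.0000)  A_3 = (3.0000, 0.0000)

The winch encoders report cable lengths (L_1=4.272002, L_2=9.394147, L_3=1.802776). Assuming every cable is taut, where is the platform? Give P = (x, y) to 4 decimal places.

each cable: (A_i−P)·(A_i−P) = L_i²; let c_i = ‖A_i‖²−L_i²
c_1 = 0.0000+0.0000−18.2500 = -18.2500
row 1: 0.0000x − 20.0000y = -30.0000  (c_2=11.7500)
row 2: -6.0000x + 0.0000y = -24.0000  (c_3=5.7500)
Cramer on rows 1–2 → x = 4.0000, y = 1.5000

(4.0000, 1.5000)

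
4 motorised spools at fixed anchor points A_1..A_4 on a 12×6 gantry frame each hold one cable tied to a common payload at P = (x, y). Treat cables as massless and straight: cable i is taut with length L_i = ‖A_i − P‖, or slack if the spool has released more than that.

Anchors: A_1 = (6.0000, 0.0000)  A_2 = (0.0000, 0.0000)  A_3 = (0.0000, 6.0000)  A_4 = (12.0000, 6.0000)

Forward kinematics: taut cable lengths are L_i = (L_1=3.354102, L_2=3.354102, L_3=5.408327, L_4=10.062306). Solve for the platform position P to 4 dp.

(3.0000, 1.5000)

expand ‖A_i−P‖²=L_i² and subtract eq 1 (k_i ≔ ‖A_i‖²−L_i²)
k_1 = 36.0000+0.0000−11.2500 = 24.7500
eq1−eq2 → [12.0000  0.0000]·P = 36.0000
eq1−eq3 → [12.0000  -12.0000]·P = 18.0000
eq1−eq4 → [-12.0000  -12.0000]·P = -54.0000
2×2 solve → P = (3.0000, 1.5000)
check cable 4: ‖A_4−P‖² = 101.2500 ≈ L_4² = 101.2500 ✓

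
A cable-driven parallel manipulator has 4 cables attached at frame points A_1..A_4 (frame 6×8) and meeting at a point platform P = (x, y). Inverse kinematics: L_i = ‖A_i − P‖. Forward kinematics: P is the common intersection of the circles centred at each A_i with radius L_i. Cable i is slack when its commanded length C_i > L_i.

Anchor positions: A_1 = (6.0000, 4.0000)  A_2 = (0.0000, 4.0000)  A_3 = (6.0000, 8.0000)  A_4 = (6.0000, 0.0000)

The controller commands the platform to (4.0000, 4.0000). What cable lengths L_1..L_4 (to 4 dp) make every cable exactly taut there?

(2.0000, 4.0000, 4.4721, 4.4721)

L_1: Δ = A_1−P = (2.0000, 0.0000) → ‖Δ‖ = √4.0000 = 2.0000
L_2: Δ = A_2−P = (-4.0000, 0.0000) → ‖Δ‖ = √16.0000 = 4.0000
L_3: Δ = A_3−P = (2.0000, 4.0000) → ‖Δ‖ = √20.0000 = 4.4721
L_4: Δ = A_4−P = (2.0000, -4.0000) → ‖Δ‖ = √20.0000 = 4.4721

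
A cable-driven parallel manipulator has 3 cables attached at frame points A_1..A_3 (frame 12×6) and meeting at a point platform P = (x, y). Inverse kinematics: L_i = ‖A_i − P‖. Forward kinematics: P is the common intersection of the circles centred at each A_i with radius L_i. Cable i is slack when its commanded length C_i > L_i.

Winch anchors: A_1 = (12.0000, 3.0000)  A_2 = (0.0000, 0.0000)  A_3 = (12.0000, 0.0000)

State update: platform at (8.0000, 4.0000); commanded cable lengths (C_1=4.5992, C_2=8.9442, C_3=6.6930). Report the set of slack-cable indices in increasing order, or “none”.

1, 3

cable 1: L_1 = ‖A_1−P‖ = 4.1231;  C_1 = 4.5992 → slack
cable 2: L_2 = ‖A_2−P‖ = 8.9443;  C_2 = 8.9442 → taut
cable 3: L_3 = ‖A_3−P‖ = 5.6569;  C_3 = 6.6930 → slack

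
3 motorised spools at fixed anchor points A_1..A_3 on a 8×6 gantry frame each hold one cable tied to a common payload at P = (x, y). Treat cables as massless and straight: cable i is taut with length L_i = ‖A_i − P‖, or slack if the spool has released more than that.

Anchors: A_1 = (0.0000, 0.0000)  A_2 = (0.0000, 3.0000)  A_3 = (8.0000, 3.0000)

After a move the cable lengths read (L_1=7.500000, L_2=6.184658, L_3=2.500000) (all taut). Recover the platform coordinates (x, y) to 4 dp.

(6.0000, 4.5000)

circle eqns → linear via eq_j − eq_1; set q_j = A_j·A_j − L_j²
q_1 = 0.0000+0.0000−56.2500 = -56.2500
0.0000·x − 6.0000·y = q_1−q_2 = -27.0000
-16.0000·x − 6.0000·y = q_1−q_3 = -123.0000
solve first two rows → x=6.0000, y=4.5000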